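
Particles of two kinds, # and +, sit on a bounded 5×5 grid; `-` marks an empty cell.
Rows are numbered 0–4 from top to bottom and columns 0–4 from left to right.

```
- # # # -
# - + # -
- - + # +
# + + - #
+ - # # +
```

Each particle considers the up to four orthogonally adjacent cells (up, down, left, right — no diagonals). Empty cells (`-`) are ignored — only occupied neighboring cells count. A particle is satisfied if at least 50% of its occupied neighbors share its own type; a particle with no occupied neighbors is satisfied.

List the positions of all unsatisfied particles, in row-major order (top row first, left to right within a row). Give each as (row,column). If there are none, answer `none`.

(0,1)# 1/1 ✓
(0,2)# 2/3 ✓
(0,3)# 2/2 ✓
(1,0)# 0/0 ✓
(1,2)+ 1/3 ✗
(1,3)# 2/3 ✓
(2,2)+ 2/3 ✓
(2,3)# 1/3 ✗
(2,4)+ 0/2 ✗
(3,0)# 0/2 ✗
(3,1)+ 1/2 ✓
(3,2)+ 2/3 ✓
(3,4)# 0/2 ✗
(4,0)+ 0/1 ✗
(4,2)# 1/2 ✓
(4,3)# 1/2 ✓
(4,4)+ 0/2 ✗

(1,2), (2,3), (2,4), (3,0), (3,4), (4,0), (4,4)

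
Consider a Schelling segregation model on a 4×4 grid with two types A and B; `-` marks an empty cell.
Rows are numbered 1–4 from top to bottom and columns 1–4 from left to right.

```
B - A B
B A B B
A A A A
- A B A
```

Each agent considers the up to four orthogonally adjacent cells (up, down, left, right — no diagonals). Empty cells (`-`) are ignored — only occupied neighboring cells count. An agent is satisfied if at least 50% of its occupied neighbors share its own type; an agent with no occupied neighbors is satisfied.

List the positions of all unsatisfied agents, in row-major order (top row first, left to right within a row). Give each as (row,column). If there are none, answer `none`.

Row 1: (1,1)B 1/1 ok · (1,3)A 0/2 unhappy · (1,4)B 1/2 ok
Row 2: (2,1)B 1/3 unhappy · (2,2)A 1/3 unhappy · (2,3)B 1/4 unhappy · (2,4)B 2/3 ok
Row 3: (3,1)A 1/2 ok · (3,2)A 4/4 ok · (3,3)A 2/4 ok · (3,4)A 2/3 ok
Row 4: (4,2)A 1/2 ok · (4,3)B 0/3 unhappy · (4,4)A 1/2 ok

(1,3), (2,1), (2,2), (2,3), (4,3)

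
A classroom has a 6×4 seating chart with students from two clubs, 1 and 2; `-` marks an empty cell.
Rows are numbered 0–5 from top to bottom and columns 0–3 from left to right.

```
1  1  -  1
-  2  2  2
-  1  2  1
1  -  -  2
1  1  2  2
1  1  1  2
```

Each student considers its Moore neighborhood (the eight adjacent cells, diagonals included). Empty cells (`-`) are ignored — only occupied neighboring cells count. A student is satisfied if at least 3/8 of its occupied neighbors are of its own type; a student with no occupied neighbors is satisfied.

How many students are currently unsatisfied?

4

Row 0: (0,0)1 1/2 ok · (0,1)1 1/3 unhappy · (0,3)1 0/2 unhappy
Row 1: (1,1)2 2/5 ok · (1,2)2 3/7 ok · (1,3)2 2/4 ok
Row 2: (2,1)1 1/4 unhappy · (2,2)2 4/6 ok · (2,3)1 0/4 unhappy
Row 3: (3,0)1 3/3 ok · (3,3)2 3/4 ok
Row 4: (4,0)1 4/4 ok · (4,1)1 5/6 ok · (4,2)2 3/6 ok · (4,3)2 3/4 ok
Row 5: (5,0)1 3/3 ok · (5,1)1 4/5 ok · (5,2)1 2/5 ok · (5,3)2 2/3 ok
Unsatisfied: (0,1), (0,3), (2,1), (2,3) — 4 in total.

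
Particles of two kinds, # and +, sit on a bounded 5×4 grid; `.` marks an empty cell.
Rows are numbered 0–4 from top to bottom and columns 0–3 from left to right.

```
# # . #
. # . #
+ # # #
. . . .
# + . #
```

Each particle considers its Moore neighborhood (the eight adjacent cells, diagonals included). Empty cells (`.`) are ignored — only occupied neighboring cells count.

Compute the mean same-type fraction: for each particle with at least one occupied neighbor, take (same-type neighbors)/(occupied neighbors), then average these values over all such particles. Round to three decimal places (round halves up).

0.679

Row 0: (0,0)# 2/2 · (0,1)# 2/2 · (0,3)# 1/1
Row 1: (1,1)# 4/5 · (1,3)# 3/3
Row 2: (2,0)+ 0/2 · (2,1)# 2/3 · (2,2)# 4/4 · (2,3)# 2/2
Row 4: (4,0)# 0/1 · (4,1)+ 0/1 · (4,3)# — no occupied neighbors
Sum over 11 particles: 2/2 + 2/2 + 1/1 + 4/5 + 3/3 + 0/2 + 2/3 + 4/4 + 2/2 + 0/1 + 0/1 = 112/15; mean = 112/15 ÷ 11 = 112/165 = 0.678787… → 0.679.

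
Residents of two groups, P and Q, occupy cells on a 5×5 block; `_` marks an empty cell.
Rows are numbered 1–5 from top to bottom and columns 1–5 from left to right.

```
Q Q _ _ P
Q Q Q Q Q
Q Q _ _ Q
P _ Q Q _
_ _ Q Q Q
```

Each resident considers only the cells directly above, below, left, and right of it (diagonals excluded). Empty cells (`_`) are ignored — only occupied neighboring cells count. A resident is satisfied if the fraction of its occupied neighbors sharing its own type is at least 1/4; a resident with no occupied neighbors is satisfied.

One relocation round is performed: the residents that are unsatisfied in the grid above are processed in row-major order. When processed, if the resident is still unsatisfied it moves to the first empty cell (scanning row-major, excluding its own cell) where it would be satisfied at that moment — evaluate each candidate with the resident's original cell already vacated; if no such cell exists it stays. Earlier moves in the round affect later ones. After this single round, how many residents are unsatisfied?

0

Initially unsatisfied (in order): (1,5), (4,1).
  (1,5) → (4,2).
  (4,1): now satisfied by earlier moves; stays.
Resulting grid:
Q Q _ _ _
Q Q Q Q Q
Q Q _ _ Q
P P Q Q _
_ _ Q Q Q
All satisfied now.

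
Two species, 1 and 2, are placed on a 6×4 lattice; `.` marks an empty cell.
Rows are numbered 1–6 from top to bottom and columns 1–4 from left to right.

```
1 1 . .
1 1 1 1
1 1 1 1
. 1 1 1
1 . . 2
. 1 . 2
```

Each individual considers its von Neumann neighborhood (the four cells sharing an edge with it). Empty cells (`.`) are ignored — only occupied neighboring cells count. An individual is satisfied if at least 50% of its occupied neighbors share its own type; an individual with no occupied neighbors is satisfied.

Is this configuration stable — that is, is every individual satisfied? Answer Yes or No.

(1,1)1 2/2 ✓
(1,2)1 2/2 ✓
(2,1)1 3/3 ✓
(2,2)1 4/4 ✓
(2,3)1 3/3 ✓
(2,4)1 2/2 ✓
(3,1)1 2/2 ✓
(3,2)1 4/4 ✓
(3,3)1 4/4 ✓
(3,4)1 3/3 ✓
(4,2)1 2/2 ✓
(4,3)1 3/3 ✓
(4,4)1 2/3 ✓
(5,1)1 0/0 ✓
(5,4)2 1/2 ✓
(6,2)1 0/0 ✓
(6,4)2 1/1 ✓
All meet the threshold, so the configuration is stable.

Yes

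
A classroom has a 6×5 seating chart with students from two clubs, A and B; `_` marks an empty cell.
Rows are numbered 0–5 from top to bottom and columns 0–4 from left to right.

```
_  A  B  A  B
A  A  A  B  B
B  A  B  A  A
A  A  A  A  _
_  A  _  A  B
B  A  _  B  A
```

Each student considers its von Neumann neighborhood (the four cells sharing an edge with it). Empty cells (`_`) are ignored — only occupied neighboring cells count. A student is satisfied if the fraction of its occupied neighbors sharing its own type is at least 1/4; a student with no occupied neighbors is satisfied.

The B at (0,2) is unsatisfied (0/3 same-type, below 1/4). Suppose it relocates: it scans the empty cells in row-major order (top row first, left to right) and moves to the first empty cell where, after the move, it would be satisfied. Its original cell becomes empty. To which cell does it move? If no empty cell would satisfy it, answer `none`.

Vacating (0,2). Empty cells in order:
  (0,0): 0/2 same-type → still unsatisfied.
  (3,4): 1/3 same-type → satisfied — stop here.

(3,4)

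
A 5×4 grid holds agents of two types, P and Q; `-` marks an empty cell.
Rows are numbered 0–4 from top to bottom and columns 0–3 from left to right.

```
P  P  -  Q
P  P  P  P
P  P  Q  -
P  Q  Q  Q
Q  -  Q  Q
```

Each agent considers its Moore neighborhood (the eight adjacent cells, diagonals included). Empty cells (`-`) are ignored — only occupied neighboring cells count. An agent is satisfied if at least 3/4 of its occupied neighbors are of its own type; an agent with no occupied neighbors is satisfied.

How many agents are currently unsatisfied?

8

Row 0: (0,0)P 3/3 ok · (0,1)P 4/4 ok · (0,3)Q 0/2 unhappy
Row 1: (1,0)P 5/5 ok · (1,1)P 6/7 ok · (1,2)P 4/6 unhappy · (1,3)P 1/3 unhappy
Row 2: (2,0)P 4/5 ok · (2,1)P 5/8 unhappy · (2,2)Q 3/7 unhappy
Row 3: (3,0)P 2/4 unhappy · (3,1)Q 4/7 unhappy · (3,2)Q 5/6 ok · (3,3)Q 4/4 ok
Row 4: (4,0)Q 1/2 unhappy · (4,2)Q 4/4 ok · (4,3)Q 3/3 ok
Unsatisfied: (0,3), (1,2), (1,3), (2,1), (2,2), (3,0), (3,1), (4,0) — 8 in total.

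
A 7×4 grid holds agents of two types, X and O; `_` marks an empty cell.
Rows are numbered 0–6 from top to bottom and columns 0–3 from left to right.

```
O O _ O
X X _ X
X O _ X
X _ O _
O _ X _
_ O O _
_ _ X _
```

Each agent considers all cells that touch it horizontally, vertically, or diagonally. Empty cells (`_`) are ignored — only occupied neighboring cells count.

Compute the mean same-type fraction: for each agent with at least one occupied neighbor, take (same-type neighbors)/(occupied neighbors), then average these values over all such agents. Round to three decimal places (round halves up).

0.339

(0,0)O 1/3
(0,1)O 1/3
(0,3)O 0/1
(1,0)X 2/5
(1,1)X 2/5
(1,3)X 1/2
(2,0)X 3/4
(2,1)O 1/5
(2,3)X 1/2
(3,0)X 1/3
(3,2)O 1/3
(4,0)O 1/2
(4,2)X 0/3
(5,1)O 2/4
(5,2)O 1/3
(6,2)X 0/2
Sum over 16 agents: 1/3 + 1/3 + 0/1 + 2/5 + 2/5 + 1/2 + 3/4 + 1/5 + 1/2 + 1/3 + 1/3 + 1/2 + 0/3 + 2/4 + 1/3 + 0/2 = 65/12; mean = 65/12 ÷ 16 = 65/192 = 0.338541… → 0.339.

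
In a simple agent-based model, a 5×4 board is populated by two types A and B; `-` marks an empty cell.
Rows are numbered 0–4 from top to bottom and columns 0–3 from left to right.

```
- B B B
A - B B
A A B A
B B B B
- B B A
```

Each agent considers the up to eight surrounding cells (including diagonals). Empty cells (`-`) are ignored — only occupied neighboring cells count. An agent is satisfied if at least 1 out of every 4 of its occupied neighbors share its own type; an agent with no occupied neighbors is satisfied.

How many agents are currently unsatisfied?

2

Row 0: (0,1)B 2/3 ok · (0,2)B 4/4 ok · (0,3)B 3/3 ok
Row 1: (1,0)A 2/3 ok · (1,2)B 5/7 ok · (1,3)B 4/5 ok
Row 2: (2,0)A 2/4 ok · (2,1)A 2/7 ok · (2,2)B 5/7 ok · (2,3)A 0/5 unhappy
Row 3: (3,0)B 2/4 ok · (3,1)B 5/7 ok · (3,2)B 5/8 ok · (3,3)B 3/5 ok
Row 4: (4,1)B 4/4 ok · (4,2)B 4/5 ok · (4,3)A 0/3 unhappy
Unsatisfied: (2,3), (4,3) — 2 in total.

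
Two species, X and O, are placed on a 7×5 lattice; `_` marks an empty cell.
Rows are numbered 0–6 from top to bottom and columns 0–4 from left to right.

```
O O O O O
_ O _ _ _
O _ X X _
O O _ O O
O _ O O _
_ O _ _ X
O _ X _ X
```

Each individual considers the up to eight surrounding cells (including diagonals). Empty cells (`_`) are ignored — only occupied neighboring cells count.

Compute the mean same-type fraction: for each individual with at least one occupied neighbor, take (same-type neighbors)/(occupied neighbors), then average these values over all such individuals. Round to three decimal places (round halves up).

Row 0: (0,0)O 2/2 · (0,1)O 3/3 · (0,2)O 3/3 · (0,3)O 2/2 · (0,4)O 1/1
Row 1: (1,1)O 4/5
Row 2: (2,0)O 3/3 · (2,2)X 1/4 · (2,3)X 1/3
Row 3: (3,0)O 3/3 · (3,1)O 4/5 · (3,3)O 3/5 · (3,4)O 2/3
Row 4: (4,0)O 3/3 · (4,2)O 4/4 · (4,3)O 3/4
Row 5: (5,1)O 3/4 · (5,4)X 1/2
Row 6: (6,0)O 1/1 · (6,2)X 0/1 · (6,4)X 1/1
Sum over 21 individuals: 2/2 + 3/3 + 3/3 + 2/2 + 1/1 + 4/5 + 3/3 + 1/4 + 1/3 + 3/3 + 4/5 + 3/5 + 2/3 + 3/3 + 4/4 + 3/4 + 3/4 + 1/2 + 1/1 + 0/1 + 1/1 = 329/20; mean = 329/20 ÷ 21 = 47/60 = 0.783333… → 0.783.

0.783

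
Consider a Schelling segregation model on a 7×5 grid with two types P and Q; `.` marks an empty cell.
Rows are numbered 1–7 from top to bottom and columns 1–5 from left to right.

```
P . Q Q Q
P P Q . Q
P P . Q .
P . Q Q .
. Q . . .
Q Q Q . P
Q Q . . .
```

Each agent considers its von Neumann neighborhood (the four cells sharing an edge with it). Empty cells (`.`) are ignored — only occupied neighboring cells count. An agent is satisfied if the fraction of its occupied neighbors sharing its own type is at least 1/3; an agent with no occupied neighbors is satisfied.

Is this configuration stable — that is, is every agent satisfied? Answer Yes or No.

Yes

(1,1)P 1/1 satisfied
(1,3)Q 2/2 satisfied
(1,4)Q 2/2 satisfied
(1,5)Q 2/2 satisfied
(2,1)P 3/3 satisfied
(2,2)P 2/3 satisfied
(2,3)Q 1/2 satisfied
(2,5)Q 1/1 satisfied
(3,1)P 3/3 satisfied
(3,2)P 2/2 satisfied
(3,4)Q 1/1 satisfied
(4,1)P 1/1 satisfied
(4,3)Q 1/1 satisfied
(4,4)Q 2/2 satisfied
(5,2)Q 1/1 satisfied
(6,1)Q 2/2 satisfied
(6,2)Q 4/4 satisfied
(6,3)Q 1/1 satisfied
(6,5)P 0/0 satisfied
(7,1)Q 2/2 satisfied
(7,2)Q 2/2 satisfied
All meet the threshold, so the configuration is stable.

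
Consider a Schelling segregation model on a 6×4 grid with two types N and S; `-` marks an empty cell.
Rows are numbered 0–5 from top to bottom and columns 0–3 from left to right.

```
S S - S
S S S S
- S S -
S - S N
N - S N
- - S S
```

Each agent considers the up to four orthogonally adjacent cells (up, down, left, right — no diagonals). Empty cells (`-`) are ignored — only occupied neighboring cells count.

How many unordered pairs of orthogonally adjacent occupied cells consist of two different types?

4

Scan each occupied cell's neighbors to the right and below so each pair is counted once.
Row 0: S(0,0)–S(0,1)= S(0,0)–S(1,0)= S(0,1)–S(1,1)= S(0,3)–S(1,3)=  → 0/4 unlike.
Row 1: S(1,0)–S(1,1)= S(1,1)–S(1,2)= S(1,1)–S(2,1)= S(1,2)–S(1,3)= S(1,2)–S(2,2)=  → 0/5 unlike.
Row 2: S(2,1)–S(2,2)= S(2,2)–S(3,2)=  → 0/2 unlike.
Row 3: S(3,0)–N(4,0)≠ S(3,2)–N(3,3)≠ S(3,2)–S(4,2)= N(3,3)–N(4,3)=  → 2/4 unlike.
Row 4: S(4,2)–N(4,3)≠ S(4,2)–S(5,2)= N(4,3)–S(5,3)≠  → 2/3 unlike.
Row 5: S(5,2)–S(5,3)=  → 0/1 unlike.
Total adjacent occupied pairs: 19; unlike-type pairs: 4.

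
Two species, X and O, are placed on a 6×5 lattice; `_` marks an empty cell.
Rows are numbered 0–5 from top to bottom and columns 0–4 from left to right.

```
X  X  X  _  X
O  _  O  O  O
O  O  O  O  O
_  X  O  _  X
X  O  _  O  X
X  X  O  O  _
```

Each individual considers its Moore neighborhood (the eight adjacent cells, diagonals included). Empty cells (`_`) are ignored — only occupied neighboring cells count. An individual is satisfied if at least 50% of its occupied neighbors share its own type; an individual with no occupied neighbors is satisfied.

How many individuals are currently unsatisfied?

6

Row 0: (0,0)X 1/2 ok · (0,1)X 2/4 ok · (0,2)X 1/3 unhappy · (0,4)X 0/2 unhappy
Row 1: (1,0)O 2/4 ok · (1,2)O 4/6 ok · (1,3)O 5/7 ok · (1,4)O 3/4 ok
Row 2: (2,0)O 2/3 ok · (2,1)O 5/6 ok · (2,2)O 5/6 ok · (2,3)O 6/7 ok · (2,4)O 3/4 ok
Row 3: (3,1)X 1/6 unhappy · (3,2)O 5/6 ok · (3,4)X 1/4 unhappy
Row 4: (4,0)X 3/4 ok · (4,1)O 2/6 unhappy · (4,3)O 3/5 ok · (4,4)X 1/3 unhappy
Row 5: (5,0)X 2/3 ok · (5,1)X 2/4 ok · (5,2)O 3/4 ok · (5,3)O 2/3 ok
Unsatisfied: (0,2), (0,4), (3,1), (3,4), (4,1), (4,4) — 6 in total.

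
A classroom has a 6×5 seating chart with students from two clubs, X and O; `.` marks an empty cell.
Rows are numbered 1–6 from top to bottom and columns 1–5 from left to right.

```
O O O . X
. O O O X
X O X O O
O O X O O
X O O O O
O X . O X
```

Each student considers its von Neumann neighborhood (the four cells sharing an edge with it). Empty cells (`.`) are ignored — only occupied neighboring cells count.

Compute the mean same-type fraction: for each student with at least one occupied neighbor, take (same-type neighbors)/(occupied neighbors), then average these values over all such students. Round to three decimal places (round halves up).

Row 1: (1,1)O 1/1 · (1,2)O 3/3 · (1,3)O 2/2 · (1,5)X 1/1
Row 2: (2,2)O 3/3 · (2,3)O 3/4 · (2,4)O 2/3 · (2,5)X 1/3
Row 3: (3,1)X 0/2 · (3,2)O 2/4 · (3,3)X 1/4 · (3,4)O 3/4 · (3,5)O 2/3
Row 4: (4,1)O 1/3 · (4,2)O 3/4 · (4,3)X 1/4 · (4,4)O 3/4 · (4,5)O 3/3
Row 5: (5,1)X 0/3 · (5,2)O 2/4 · (5,3)O 2/3 · (5,4)O 4/4 · (5,5)O 2/3
Row 6: (6,1)O 0/2 · (6,2)X 0/2 · (6,4)O 1/2 · (6,5)X 0/2
Sum over 27 students: 1/1 + 3/3 + 2/2 + 1/1 + 3/3 + 3/4 + 2/3 + 1/3 + 0/2 + 2/4 + 1/4 + 3/4 + 2/3 + 1/3 + 3/4 + 1/4 + 3/4 + 3/3 + 0/3 + 2/4 + 2/3 + 4/4 + 2/3 + 0/2 + 0/2 + 1/2 + 0/2 = 46/3; mean = 46/3 ÷ 27 = 46/81 = 0.567901… → 0.568.

0.568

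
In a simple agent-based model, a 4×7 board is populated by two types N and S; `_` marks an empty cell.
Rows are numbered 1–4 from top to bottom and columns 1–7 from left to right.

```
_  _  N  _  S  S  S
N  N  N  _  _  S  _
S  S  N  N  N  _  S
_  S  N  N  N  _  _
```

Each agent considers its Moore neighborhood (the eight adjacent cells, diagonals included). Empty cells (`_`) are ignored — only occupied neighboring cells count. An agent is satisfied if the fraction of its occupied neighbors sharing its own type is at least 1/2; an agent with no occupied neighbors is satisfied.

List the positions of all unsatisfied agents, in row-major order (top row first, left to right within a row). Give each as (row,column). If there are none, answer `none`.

(2,1), (3,2)

(1,3)N 2/2 ok
(1,5)S 2/2 ok
(1,6)S 3/3 ok
(1,7)S 2/2 ok
(2,1)N 1/3 unhappy
(2,2)N 4/6 ok
(2,3)N 4/5 ok
(2,6)S 4/5 ok
(3,1)S 2/4 ok
(3,2)S 2/7 unhappy
(3,3)N 5/7 ok
(3,4)N 6/6 ok
(3,5)N 3/4 ok
(3,7)S 1/1 ok
(4,2)S 2/4 ok
(4,3)N 3/5 ok
(4,4)N 5/5 ok
(4,5)N 3/3 ok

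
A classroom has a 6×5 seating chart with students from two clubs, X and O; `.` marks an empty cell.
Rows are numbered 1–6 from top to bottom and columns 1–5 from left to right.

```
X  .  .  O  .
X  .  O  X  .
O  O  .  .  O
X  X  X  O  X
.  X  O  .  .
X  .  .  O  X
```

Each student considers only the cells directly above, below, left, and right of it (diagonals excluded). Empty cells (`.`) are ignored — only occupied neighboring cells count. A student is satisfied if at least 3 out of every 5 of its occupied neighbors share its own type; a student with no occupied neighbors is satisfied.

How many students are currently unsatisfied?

(1,1)X 1/1 ok
(1,4)O 0/1 unhappy
(2,1)X 1/2 unhappy
(2,3)O 0/1 unhappy
(2,4)X 0/2 unhappy
(3,1)O 1/3 unhappy
(3,2)O 1/2 unhappy
(3,5)O 0/1 unhappy
(4,1)X 1/2 unhappy
(4,2)X 3/4 ok
(4,3)X 1/3 unhappy
(4,4)O 0/2 unhappy
(4,5)X 0/2 unhappy
(5,2)X 1/2 unhappy
(5,3)O 0/2 unhappy
(6,1)X 0/0 ok
(6,4)O 0/1 unhappy
(6,5)X 0/1 unhappy
Unsatisfied: (1,4), (2,1), (2,3), (2,4), (3,1), (3,2), (3,5), (4,1), (4,3), (4,4), (4,5), (5,2), (5,3), (6,4), (6,5) — 15 in total.

15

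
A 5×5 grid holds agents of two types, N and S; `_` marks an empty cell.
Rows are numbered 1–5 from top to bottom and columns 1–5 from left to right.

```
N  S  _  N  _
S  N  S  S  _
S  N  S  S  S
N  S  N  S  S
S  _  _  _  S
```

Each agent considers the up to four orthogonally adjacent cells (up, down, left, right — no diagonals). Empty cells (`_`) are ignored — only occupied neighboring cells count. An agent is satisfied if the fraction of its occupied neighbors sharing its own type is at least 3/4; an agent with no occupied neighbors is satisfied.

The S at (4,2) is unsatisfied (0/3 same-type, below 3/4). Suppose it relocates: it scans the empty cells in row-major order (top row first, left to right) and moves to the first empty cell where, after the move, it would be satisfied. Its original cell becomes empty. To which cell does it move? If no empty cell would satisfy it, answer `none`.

Vacating (4,2). Empty cells in order:
  (1,3): 2/3 same-type → still unsatisfied.
  (1,5): 0/1 same-type → still unsatisfied.
  (2,5): 2/2 same-type → satisfied — stop here.

(2,5)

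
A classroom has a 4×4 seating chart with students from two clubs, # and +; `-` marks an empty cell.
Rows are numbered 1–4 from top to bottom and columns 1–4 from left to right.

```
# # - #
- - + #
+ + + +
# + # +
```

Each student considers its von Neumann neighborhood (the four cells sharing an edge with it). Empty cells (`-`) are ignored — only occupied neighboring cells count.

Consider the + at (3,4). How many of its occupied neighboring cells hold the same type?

Occupied neighbors of (3,4): (2,4)=#, (4,4)=+, (3,3)=+.
Same type (+): 2 of 3.

2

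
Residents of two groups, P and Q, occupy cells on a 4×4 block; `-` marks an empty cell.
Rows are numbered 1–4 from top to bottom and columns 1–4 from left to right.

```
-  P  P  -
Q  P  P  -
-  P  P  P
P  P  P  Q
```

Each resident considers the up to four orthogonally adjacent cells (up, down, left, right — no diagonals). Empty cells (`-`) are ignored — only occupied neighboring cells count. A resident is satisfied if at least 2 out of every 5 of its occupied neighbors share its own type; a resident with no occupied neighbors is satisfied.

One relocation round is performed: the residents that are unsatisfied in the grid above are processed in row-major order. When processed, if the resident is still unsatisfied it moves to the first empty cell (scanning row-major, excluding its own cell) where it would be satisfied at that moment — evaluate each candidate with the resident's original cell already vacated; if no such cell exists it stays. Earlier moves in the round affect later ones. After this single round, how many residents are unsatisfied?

0

Initially unsatisfied (in order): (2,1), (4,4).
  (2,1): no empty cell satisfies it; stays.
  (4,4) → (1,1).
Resulting grid:
Q P P -
Q P P -
- P P P
P P P -
All satisfied now.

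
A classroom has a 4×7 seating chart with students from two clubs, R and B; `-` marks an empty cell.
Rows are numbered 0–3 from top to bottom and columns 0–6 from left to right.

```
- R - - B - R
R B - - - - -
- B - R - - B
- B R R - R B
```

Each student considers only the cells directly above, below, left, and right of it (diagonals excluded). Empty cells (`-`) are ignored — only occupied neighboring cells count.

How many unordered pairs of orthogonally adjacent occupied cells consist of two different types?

Scan each occupied cell's neighbors to the right and below so each pair is counted once.
From row 0: 1 unlike of 1 pairs (running 1/1).
From row 1: 1 unlike of 2 pairs (running 2/3).
From row 2: 0 unlike of 3 pairs (running 2/6).
From row 3: 2 unlike of 3 pairs (running 4/9).
Total adjacent occupied pairs: 9; unlike-type pairs: 4.

4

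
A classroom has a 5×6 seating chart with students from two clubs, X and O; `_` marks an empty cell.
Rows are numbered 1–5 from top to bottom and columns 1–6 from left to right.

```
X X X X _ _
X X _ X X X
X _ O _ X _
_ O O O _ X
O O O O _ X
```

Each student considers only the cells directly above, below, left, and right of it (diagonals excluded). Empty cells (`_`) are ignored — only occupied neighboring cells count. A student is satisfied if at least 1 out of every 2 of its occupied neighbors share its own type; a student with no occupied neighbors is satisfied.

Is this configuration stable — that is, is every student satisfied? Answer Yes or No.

Yes

(1,1)X 2/2 ✓
(1,2)X 3/3 ✓
(1,3)X 2/2 ✓
(1,4)X 2/2 ✓
(2,1)X 3/3 ✓
(2,2)X 2/2 ✓
(2,4)X 2/2 ✓
(2,5)X 3/3 ✓
(2,6)X 1/1 ✓
(3,1)X 1/1 ✓
(3,3)O 1/1 ✓
(3,5)X 1/1 ✓
(4,2)O 2/2 ✓
(4,3)O 4/4 ✓
(4,4)O 2/2 ✓
(4,6)X 1/1 ✓
(5,1)O 1/1 ✓
(5,2)O 3/3 ✓
(5,3)O 3/3 ✓
(5,4)O 2/2 ✓
(5,6)X 1/1 ✓
All meet the threshold, so the configuration is stable.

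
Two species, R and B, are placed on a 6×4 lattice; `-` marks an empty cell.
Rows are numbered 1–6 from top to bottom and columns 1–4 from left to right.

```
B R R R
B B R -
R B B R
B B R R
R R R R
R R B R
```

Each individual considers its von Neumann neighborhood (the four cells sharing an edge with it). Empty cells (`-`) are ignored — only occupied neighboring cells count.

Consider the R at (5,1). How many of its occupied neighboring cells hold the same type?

Occupied neighbors of (5,1): (4,1)=B, (6,1)=R, (5,2)=R.
Same type (R): 2 of 3.

2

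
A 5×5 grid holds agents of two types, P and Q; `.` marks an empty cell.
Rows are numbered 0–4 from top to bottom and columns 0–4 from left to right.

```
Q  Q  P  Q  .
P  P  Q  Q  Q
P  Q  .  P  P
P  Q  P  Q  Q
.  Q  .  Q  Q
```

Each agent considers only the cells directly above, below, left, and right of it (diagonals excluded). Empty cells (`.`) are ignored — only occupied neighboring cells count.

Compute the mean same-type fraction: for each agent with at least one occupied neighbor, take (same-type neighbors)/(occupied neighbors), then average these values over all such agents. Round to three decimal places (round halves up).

0.508

Row 0: (0,0)Q 1/2 · (0,1)Q 1/3 · (0,2)P 0/3 · (0,3)Q 1/2
Row 1: (1,0)P 2/3 · (1,1)P 1/4 · (1,2)Q 1/3 · (1,3)Q 3/4 · (1,4)Q 1/2
Row 2: (2,0)P 2/3 · (2,1)Q 1/3 · (2,3)P 1/3 · (2,4)P 1/3
Row 3: (3,0)P 1/2 · (3,1)Q 2/4 · (3,2)P 0/2 · (3,3)Q 2/4 · (3,4)Q 2/3
Row 4: (4,1)Q 1/1 · (4,3)Q 2/2 · (4,4)Q 2/2
Sum over 21 agents: 1/2 + 1/3 + 0/3 + 1/2 + 2/3 + 1/4 + 1/3 + 3/4 + 1/2 + 2/3 + 1/3 + 1/3 + 1/3 + 1/2 + 2/4 + 0/2 + 2/4 + 2/3 + 1/1 + 2/2 + 2/2 = 32/3; mean = 32/3 ÷ 21 = 32/63 = 0.507936… → 0.508.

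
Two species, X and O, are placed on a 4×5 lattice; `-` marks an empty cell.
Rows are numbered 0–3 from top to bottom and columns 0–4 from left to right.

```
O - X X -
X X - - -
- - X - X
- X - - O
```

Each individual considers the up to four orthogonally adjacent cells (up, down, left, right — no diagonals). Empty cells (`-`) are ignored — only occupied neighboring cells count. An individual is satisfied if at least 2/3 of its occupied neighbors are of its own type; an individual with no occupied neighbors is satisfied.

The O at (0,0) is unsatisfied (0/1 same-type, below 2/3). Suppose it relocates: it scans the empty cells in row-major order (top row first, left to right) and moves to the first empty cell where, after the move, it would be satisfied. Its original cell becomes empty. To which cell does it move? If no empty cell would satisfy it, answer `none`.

Vacating (0,0). Empty cells in order:
  (0,1): 0/2 same-type → still unsatisfied.
  (0,4): 0/1 same-type → still unsatisfied.
  (1,2): 0/3 same-type → still unsatisfied.
  (1,3): 0/1 same-type → still unsatisfied.
  (1,4): 0/1 same-type → still unsatisfied.
  (2,0): 0/1 same-type → still unsatisfied.
  (2,1): 0/3 same-type → still unsatisfied.
  (2,3): 0/2 same-type → still unsatisfied.
  (3,0): 0/1 same-type → still unsatisfied.
  (3,2): 0/2 same-type → still unsatisfied.
  (3,3): 1/1 same-type → satisfied — stop here.

(3,3)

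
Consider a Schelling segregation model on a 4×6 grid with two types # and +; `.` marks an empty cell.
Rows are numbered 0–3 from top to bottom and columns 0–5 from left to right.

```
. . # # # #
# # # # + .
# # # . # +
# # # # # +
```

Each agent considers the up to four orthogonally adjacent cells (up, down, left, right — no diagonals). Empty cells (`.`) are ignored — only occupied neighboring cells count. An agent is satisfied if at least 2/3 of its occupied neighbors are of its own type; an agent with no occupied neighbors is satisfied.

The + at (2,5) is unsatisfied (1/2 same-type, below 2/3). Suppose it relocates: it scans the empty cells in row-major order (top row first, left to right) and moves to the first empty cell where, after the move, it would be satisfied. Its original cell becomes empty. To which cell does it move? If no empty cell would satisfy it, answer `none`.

Vacating (2,5). Empty cells in order:
  (0,0): 0/1 same-type → still unsatisfied.
  (0,1): 0/2 same-type → still unsatisfied.
  (1,5): 1/2 same-type → still unsatisfied.
  (2,3): 0/4 same-type → still unsatisfied.

none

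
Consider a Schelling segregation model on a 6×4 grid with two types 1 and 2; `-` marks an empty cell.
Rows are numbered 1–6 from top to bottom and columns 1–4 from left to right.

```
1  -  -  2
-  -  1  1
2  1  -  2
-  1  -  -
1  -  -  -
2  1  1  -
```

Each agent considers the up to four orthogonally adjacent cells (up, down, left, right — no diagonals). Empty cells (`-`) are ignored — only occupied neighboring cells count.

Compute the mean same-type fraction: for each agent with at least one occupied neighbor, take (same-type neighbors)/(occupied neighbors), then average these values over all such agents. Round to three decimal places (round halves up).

Row 1: (1,1)1 — no occupied neighbors · (1,4)2 0/1
Row 2: (2,3)1 1/1 · (2,4)1 1/3
Row 3: (3,1)2 0/1 · (3,2)1 1/2 · (3,4)2 0/1
Row 4: (4,2)1 1/1
Row 5: (5,1)1 0/1
Row 6: (6,1)2 0/2 · (6,2)1 1/2 · (6,3)1 1/1
Sum over 11 agents: 0/1 + 1/1 + 1/3 + 0/1 + 1/2 + 0/1 + 1/1 + 0/1 + 0/2 + 1/2 + 1/1 = 13/3; mean = 13/3 ÷ 11 = 13/33 = 0.393939… → 0.394.

0.394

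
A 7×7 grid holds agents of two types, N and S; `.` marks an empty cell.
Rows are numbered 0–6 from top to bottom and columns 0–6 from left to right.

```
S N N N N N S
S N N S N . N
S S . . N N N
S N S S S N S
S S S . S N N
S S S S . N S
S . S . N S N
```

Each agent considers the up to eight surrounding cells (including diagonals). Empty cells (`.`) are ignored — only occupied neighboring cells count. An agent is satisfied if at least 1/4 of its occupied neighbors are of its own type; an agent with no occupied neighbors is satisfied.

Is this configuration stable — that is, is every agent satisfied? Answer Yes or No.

No

(0,0)S 1/3 ✓
(0,1)N 3/5 ✓
(0,2)N 4/5 ✓
(0,3)N 4/5 ✓
(0,4)N 3/4 ✓
(0,5)N 3/4 ✓
(0,6)S 0/2 ✗
(1,0)S 3/5 ✓
(1,1)N 3/7 ✓
(1,2)N 4/6 ✓
(1,3)S 0/6 ✗
(1,4)N 5/6 ✓
(1,6)N 3/4 ✓
(2,0)S 3/5 ✓
(2,1)S 4/7 ✓
(2,4)N 3/6 ✓
(2,5)N 5/7 ✓
(2,6)N 3/4 ✓
(3,0)S 4/5 ✓
(3,1)N 0/7 ✗
(3,2)S 4/5 ✓
(3,3)S 4/5 ✓
(3,4)S 2/6 ✓
(3,5)N 5/8 ✓
(3,6)S 0/5 ✗
(4,0)S 4/5 ✓
(4,1)S 7/8 ✓
(4,2)S 6/7 ✓
(4,4)S 3/6 ✓
(4,5)N 3/7 ✓
(4,6)N 3/5 ✓
(5,0)S 4/4 ✓
(5,1)S 7/7 ✓
(5,2)S 5/5 ✓
(5,3)S 4/5 ✓
(5,5)N 4/7 ✓
(5,6)S 1/5 ✗
(6,0)S 2/2 ✓
(6,2)S 3/3 ✓
(6,4)N 1/3 ✓
(6,5)S 1/4 ✓
(6,6)N 1/3 ✓
For instance (0,6) has only 0/2 same-type neighbors, below 1/4.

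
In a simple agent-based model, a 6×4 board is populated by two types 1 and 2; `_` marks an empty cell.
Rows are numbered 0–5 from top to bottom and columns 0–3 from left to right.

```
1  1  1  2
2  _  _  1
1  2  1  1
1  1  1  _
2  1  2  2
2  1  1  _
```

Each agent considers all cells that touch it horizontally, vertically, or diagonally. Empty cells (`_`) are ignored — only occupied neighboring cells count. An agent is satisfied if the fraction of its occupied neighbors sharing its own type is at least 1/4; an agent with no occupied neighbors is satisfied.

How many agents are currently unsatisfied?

4

(0,0)1 1/2 ok
(0,1)1 2/3 ok
(0,2)1 2/3 ok
(0,3)2 0/2 unhappy
(1,0)2 1/4 ok
(1,3)1 3/4 ok
(2,0)1 2/4 ok
(2,1)2 1/6 unhappy
(2,2)1 4/5 ok
(2,3)1 3/3 ok
(3,0)1 3/5 ok
(3,1)1 5/8 ok
(3,2)1 4/7 ok
(4,0)2 1/5 unhappy
(4,1)1 5/8 ok
(4,2)2 1/6 unhappy
(4,3)2 1/3 ok
(5,0)2 1/3 ok
(5,1)1 2/5 ok
(5,2)1 2/4 ok
Unsatisfied: (0,3), (2,1), (4,0), (4,2) — 4 in total.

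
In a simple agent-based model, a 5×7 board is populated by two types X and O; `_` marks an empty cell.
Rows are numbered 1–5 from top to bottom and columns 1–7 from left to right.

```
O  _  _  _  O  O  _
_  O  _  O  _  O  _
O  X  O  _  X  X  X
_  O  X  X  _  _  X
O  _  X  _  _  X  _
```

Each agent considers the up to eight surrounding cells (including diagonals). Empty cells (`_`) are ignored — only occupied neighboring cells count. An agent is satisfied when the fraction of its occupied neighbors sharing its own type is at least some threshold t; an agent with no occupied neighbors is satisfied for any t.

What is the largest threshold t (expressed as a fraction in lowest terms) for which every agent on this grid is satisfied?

Row 1: (1,1)O 1/1 · (1,5)O 3/3 · (1,6)O 2/2
Row 2: (2,2)O 3/4 · (2,4)O 2/3 · (2,6)O 2/5
Row 3: (3,1)O 2/3 · (3,2)X 1/5 · (3,3)O 3/6 · (3,5)X 2/4 · (3,6)X 3/4 · (3,7)X 2/3
Row 4: (4,2)O 3/6 · (4,3)X 3/5 · (4,4)X 3/4 · (4,7)X 3/3
Row 5: (5,1)O 1/1 · (5,3)X 2/3 · (5,6)X 1/1
The smallest same-type fraction is 1/5 at (3,2), which reduces to 1/5. Any threshold above that leaves this agent unsatisfied.

1/5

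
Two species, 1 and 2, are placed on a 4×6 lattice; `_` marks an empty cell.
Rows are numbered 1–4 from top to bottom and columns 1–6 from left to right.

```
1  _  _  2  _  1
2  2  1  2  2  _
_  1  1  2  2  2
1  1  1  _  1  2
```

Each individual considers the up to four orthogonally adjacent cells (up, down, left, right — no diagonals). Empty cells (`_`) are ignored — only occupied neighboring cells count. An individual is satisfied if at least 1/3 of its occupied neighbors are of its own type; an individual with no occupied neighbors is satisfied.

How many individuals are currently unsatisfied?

2

(1,1)1 0/1 ✗
(1,4)2 1/1 ✓
(1,6)1 0/0 ✓
(2,1)2 1/2 ✓
(2,2)2 1/3 ✓
(2,3)1 1/3 ✓
(2,4)2 3/4 ✓
(2,5)2 2/2 ✓
(3,2)1 2/3 ✓
(3,3)1 3/4 ✓
(3,4)2 2/3 ✓
(3,5)2 3/4 ✓
(3,6)2 2/2 ✓
(4,1)1 1/1 ✓
(4,2)1 3/3 ✓
(4,3)1 2/2 ✓
(4,5)1 0/2 ✗
(4,6)2 1/2 ✓
Unsatisfied: (1,1), (4,5) — 2 in total.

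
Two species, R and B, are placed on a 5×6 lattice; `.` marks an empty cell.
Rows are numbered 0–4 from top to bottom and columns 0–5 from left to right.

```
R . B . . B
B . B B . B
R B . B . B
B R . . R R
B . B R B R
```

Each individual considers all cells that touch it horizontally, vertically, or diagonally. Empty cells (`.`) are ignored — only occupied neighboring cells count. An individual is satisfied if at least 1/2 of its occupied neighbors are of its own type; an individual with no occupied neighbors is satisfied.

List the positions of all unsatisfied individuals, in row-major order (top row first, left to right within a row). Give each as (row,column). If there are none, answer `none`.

(0,0)R 0/1 unhappy
(0,2)B 2/2 ok
(0,5)B 1/1 ok
(1,0)B 1/3 unhappy
(1,2)B 4/4 ok
(1,3)B 3/3 ok
(1,5)B 2/2 ok
(2,0)R 1/4 unhappy
(2,1)B 3/5 ok
(2,3)B 2/3 ok
(2,5)B 1/3 unhappy
(3,0)B 2/4 ok
(3,1)R 1/5 unhappy
(3,4)R 3/6 ok
(3,5)R 2/4 ok
(4,0)B 1/2 ok
(4,2)B 0/2 unhappy
(4,3)R 1/3 unhappy
(4,4)B 0/4 unhappy
(4,5)R 2/3 ok

(0,0), (1,0), (2,0), (2,5), (3,1), (4,2), (4,3), (4,4)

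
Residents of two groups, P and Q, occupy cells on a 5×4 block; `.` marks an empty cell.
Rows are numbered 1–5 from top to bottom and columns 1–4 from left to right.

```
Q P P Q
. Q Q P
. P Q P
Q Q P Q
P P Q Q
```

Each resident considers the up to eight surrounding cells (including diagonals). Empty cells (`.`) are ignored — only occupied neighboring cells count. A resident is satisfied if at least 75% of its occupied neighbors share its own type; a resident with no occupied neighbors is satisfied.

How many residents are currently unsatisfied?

(1,1)Q 1/2 unhappy
(1,2)P 1/4 unhappy
(1,3)P 2/5 unhappy
(1,4)Q 1/3 unhappy
(2,2)Q 3/6 unhappy
(2,3)Q 3/8 unhappy
(2,4)P 2/5 unhappy
(3,2)P 1/6 unhappy
(3,3)Q 4/8 unhappy
(3,4)P 2/5 unhappy
(4,1)Q 1/4 unhappy
(4,2)Q 3/7 unhappy
(4,3)P 3/8 unhappy
(4,4)Q 3/5 unhappy
(5,1)P 1/3 unhappy
(5,2)P 2/5 unhappy
(5,3)Q 3/5 unhappy
(5,4)Q 2/3 unhappy
Unsatisfied: (1,1), (1,2), (1,3), (1,4), (2,2), (2,3), (2,4), (3,2), (3,3), (3,4), (4,1), (4,2), (4,3), (4,4), (5,1), (5,2), (5,3), (5,4) — 18 in total.

18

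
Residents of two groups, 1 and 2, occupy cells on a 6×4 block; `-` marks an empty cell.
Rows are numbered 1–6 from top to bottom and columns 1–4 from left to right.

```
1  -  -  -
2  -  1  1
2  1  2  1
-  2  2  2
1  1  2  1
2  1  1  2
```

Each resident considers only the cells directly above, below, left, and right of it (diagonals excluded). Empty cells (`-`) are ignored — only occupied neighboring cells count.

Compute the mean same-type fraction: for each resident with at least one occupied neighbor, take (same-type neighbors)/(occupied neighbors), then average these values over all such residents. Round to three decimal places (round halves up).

0.368

(1,1)1 0/1
(2,1)2 1/2
(2,3)1 1/2
(2,4)1 2/2
(3,1)2 1/2
(3,2)1 0/3
(3,3)2 1/4
(3,4)1 1/3
(4,2)2 1/3
(4,3)2 4/4
(4,4)2 1/3
(5,1)1 1/2
(5,2)1 2/4
(5,3)2 1/4
(5,4)1 0/3
(6,1)2 0/2
(6,2)1 2/3
(6,3)1 1/3
(6,4)2 0/2
Sum over 19 residents: 0/1 + 1/2 + 1/2 + 2/2 + 1/2 + 0/3 + 1/4 + 1/3 + 1/3 + 4/4 + 1/3 + 1/2 + 2/4 + 1/4 + 0/3 + 0/2 + 2/3 + 1/3 + 0/2 = 7; mean = 7 ÷ 19 = 7/19 = 0.368421… → 0.368.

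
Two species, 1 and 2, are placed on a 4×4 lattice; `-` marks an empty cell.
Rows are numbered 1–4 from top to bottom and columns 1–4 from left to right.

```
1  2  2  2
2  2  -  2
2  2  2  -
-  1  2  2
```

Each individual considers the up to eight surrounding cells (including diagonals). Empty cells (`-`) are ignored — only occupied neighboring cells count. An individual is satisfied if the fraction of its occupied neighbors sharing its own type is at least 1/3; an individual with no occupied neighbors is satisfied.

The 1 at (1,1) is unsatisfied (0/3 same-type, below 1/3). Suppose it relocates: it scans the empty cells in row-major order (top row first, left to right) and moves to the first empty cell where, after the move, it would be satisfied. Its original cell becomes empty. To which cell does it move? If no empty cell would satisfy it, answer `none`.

Vacating (1,1). Empty cells in order:
  (2,3): 0/7 same-type → still unsatisfied.
  (3,4): 0/4 same-type → still unsatisfied.
  (4,1): 1/3 same-type → satisfied — stop here.

(4,1)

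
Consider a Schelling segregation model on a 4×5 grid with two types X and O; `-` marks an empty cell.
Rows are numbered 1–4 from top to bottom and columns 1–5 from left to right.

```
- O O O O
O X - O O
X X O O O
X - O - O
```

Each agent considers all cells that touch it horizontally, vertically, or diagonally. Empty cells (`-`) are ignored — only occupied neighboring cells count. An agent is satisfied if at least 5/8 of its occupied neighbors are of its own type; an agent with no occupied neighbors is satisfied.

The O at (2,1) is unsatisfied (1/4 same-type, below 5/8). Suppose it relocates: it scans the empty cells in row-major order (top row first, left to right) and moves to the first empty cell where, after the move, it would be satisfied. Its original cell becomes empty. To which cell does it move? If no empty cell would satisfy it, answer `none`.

(2,3)

Vacating (2,1). Empty cells in order:
  (1,1): 1/2 same-type → still unsatisfied.
  (2,3): 6/8 same-type → satisfied — stop here.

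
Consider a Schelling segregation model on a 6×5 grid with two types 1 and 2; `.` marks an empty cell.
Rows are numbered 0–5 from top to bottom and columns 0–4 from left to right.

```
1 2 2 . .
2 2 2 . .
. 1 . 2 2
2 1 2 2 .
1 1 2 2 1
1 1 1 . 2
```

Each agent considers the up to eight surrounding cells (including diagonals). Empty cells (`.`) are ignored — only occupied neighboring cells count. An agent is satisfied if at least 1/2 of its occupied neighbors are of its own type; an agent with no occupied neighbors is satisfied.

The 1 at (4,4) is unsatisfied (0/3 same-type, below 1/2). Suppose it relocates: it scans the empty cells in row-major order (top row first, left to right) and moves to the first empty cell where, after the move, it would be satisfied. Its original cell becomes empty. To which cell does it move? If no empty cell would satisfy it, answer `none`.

(0,4)

Vacating (4,4). Empty cells in order:
  (0,3): 0/2 same-type → still unsatisfied.
  (0,4): 0/0 same-type → satisfied — stop here.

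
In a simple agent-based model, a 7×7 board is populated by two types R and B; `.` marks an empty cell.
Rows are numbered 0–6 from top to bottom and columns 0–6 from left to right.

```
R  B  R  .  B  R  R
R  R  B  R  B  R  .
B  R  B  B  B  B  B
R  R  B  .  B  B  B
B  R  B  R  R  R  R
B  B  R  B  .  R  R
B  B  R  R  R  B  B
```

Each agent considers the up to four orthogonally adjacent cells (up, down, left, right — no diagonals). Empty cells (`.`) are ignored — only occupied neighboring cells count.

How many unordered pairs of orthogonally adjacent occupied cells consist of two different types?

Scan each occupied cell's neighbors to the right and below so each pair is counted once.
From row 0: 5 unlike of 9 pairs (running 5/9).
From row 1: 7 unlike of 11 pairs (running 12/20).
From row 2: 3 unlike of 12 pairs (running 15/32).
From row 3: 5 unlike of 10 pairs (running 20/42).
From row 4: 6 unlike of 12 pairs (running 26/54).
From row 5: 5 unlike of 10 pairs (running 31/64).
From row 6: 2 unlike of 6 pairs (running 33/70).
Total adjacent occupied pairs: 70; unlike-type pairs: 33.

33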